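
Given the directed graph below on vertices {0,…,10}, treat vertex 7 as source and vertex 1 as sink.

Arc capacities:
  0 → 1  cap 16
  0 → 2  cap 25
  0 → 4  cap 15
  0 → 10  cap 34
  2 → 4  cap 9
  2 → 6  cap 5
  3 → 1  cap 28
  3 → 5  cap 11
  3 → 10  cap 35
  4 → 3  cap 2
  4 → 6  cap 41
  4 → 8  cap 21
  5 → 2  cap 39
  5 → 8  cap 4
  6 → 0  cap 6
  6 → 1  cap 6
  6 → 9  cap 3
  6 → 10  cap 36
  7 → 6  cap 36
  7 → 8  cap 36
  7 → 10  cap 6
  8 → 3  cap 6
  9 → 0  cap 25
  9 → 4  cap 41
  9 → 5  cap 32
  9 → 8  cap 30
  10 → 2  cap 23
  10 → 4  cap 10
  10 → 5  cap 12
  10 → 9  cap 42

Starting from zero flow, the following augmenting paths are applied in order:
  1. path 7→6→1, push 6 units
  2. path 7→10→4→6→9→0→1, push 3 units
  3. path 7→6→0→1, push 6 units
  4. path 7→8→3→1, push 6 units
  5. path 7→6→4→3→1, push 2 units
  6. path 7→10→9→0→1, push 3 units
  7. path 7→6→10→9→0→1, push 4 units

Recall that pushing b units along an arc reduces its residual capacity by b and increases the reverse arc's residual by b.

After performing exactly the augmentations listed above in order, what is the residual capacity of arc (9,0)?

after path 1 (7→6→1, push 6): res(9,0)=25
after path 2 (7→10→4→6→9→0→1, push 3): res(9,0)=22
after path 3 (7→6→0→1, push 6): res(9,0)=22
after path 4 (7→8→3→1, push 6): res(9,0)=22
after path 5 (7→6→4→3→1, push 2): res(9,0)=22
after path 6 (7→10→9→0→1, push 3): res(9,0)=19
after path 7 (7→6→10→9→0→1, push 4): res(9,0)=15

Residual capacity of (9,0): 15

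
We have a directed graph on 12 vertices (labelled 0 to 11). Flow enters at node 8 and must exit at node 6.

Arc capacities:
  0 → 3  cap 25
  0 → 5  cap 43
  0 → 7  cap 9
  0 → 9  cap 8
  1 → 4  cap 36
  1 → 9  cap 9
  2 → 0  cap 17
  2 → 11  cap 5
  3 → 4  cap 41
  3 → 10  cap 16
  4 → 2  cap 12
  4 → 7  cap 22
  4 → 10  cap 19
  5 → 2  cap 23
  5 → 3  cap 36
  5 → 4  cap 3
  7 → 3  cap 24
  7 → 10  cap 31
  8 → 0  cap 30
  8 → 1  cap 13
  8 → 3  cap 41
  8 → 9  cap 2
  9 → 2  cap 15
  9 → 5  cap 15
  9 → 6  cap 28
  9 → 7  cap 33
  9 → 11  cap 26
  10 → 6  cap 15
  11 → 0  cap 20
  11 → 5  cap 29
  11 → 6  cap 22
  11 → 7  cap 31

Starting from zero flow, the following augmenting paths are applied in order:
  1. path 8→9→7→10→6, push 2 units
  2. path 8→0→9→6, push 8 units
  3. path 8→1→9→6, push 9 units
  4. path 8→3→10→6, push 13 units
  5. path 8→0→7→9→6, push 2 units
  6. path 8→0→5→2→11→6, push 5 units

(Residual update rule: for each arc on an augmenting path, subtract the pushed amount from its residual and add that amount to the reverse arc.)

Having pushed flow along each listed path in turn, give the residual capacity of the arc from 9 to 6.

Residual capacity of (9,6): 9

after path 1 (8→9→7→10→6, push 2): res(9,6)=28
after path 2 (8→0→9→6, push 8): res(9,6)=20
after path 3 (8→1→9→6, push 9): res(9,6)=11
after path 4 (8→3→10→6, push 13): res(9,6)=11
after path 5 (8→0→7→9→6, push 2): res(9,6)=9
after path 6 (8→0→5→2→11→6, push 5): res(9,6)=9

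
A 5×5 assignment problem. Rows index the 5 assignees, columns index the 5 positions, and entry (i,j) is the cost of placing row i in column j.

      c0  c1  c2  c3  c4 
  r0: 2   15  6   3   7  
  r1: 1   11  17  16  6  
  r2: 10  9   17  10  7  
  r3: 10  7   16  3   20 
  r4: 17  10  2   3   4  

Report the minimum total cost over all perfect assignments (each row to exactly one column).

Minimum assignment cost: 20

optimal assignment: row0→col3 (cost 3), row1→col0 (cost 1), row2→col4 (cost 7), row3→col1 (cost 7), row4→col2 (cost 2)
total = 3 + 1 + 7 + 7 + 2 = 20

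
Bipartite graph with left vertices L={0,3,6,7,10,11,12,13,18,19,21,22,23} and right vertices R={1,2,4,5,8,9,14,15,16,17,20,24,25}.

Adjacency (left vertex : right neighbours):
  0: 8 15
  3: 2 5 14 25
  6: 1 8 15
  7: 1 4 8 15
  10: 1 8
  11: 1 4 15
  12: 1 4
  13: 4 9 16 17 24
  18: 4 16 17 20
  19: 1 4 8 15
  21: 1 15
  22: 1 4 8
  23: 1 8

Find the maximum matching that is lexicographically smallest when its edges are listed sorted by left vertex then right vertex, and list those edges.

Lex-smallest maximum matching: {(0,8), (3,2), (6,1), (7,4), (11,15), (13,9), (18,16)}

|M| = 7 (so the lex-smallest maximum matching has 7 edges)
process left vertices in ascending order; for each, take the smallest-labelled available neighbour that still permits 7 edges overall, or leave it unmatched if none does
lex-smallest matching: {0-8, 3-2, 6-1, 7-4, 11-15, 13-9, 18-16}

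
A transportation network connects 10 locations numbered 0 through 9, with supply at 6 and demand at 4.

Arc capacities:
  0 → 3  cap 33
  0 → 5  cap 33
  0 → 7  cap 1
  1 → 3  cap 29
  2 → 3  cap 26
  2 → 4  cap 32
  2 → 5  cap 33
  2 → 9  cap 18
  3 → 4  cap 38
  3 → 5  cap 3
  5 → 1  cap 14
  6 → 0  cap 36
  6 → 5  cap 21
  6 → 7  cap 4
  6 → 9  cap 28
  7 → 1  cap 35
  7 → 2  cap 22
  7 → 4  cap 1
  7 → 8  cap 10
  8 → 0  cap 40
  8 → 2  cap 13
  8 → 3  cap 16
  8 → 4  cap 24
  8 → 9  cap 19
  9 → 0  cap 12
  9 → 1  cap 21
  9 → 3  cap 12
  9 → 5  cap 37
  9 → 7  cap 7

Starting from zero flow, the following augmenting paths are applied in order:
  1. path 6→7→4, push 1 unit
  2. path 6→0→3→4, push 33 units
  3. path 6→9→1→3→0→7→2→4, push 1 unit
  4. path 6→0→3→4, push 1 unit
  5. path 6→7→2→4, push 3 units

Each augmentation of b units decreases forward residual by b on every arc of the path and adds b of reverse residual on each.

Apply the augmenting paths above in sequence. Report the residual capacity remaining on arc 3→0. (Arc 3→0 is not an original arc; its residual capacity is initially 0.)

Residual capacity of (3,0): 33

after path 1 (6→7→4, push 1): res(3,0)=0
after path 2 (6→0→3→4, push 33): res(3,0)=33
after path 3 (6→9→1→3→0→7→2→4, push 1): res(3,0)=32
after path 4 (6→0→3→4, push 1): res(3,0)=33
after path 5 (6→7→2→4, push 3): res(3,0)=33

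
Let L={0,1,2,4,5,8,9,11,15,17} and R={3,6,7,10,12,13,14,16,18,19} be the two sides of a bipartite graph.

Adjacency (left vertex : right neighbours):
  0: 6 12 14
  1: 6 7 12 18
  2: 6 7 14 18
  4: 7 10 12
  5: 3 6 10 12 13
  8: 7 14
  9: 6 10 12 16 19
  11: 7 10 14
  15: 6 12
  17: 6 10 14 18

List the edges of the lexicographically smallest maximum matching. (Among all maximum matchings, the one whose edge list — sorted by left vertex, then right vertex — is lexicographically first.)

Lex-smallest maximum matching: {(0,6), (1,7), (2,14), (4,10), (5,3), (9,16), (15,12), (17,18)}

|M| = 8 (so the lex-smallest maximum matching has 8 edges)
process left vertices in ascending order; for each, take the smallest-labelled available neighbour that still permits 8 edges overall, or leave it unmatched if none does
lex-smallest matching: {0-6, 1-7, 2-14, 4-10, 5-3, 9-16, 15-12, 17-18}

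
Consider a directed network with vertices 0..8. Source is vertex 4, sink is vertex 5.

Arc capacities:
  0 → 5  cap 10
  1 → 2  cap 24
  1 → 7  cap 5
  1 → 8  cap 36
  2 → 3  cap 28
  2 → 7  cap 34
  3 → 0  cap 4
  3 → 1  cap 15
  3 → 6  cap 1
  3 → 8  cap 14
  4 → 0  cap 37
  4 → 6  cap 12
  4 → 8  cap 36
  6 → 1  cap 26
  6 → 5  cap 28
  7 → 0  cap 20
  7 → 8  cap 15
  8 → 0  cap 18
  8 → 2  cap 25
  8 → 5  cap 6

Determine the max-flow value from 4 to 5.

Maximum flow value: 29

augment #1: 4→0→5 bottleneck 10, total now 10
augment #2: 4→6→5 bottleneck 12, total now 22
augment #3: 4→8→5 bottleneck 6, total now 28
augment #4: 4→8→2→3→6→5 bottleneck 1, total now 29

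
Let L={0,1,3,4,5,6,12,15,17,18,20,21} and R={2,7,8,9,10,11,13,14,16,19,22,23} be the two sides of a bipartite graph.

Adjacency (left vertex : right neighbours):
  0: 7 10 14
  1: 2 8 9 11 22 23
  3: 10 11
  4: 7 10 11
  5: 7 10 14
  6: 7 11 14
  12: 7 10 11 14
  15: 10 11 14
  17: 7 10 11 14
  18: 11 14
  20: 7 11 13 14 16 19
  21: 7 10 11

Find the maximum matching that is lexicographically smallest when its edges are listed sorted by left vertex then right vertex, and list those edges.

|M| = 6 (so the lex-smallest maximum matching has 6 edges)
process left vertices in ascending order; for each, take the smallest-labelled available neighbour that still permits 6 edges overall, or leave it unmatched if none does
lex-smallest matching: {0-7, 1-2, 3-10, 4-11, 5-14, 20-13}

Lex-smallest maximum matching: {(0,7), (1,2), (3,10), (4,11), (5,14), (20,13)}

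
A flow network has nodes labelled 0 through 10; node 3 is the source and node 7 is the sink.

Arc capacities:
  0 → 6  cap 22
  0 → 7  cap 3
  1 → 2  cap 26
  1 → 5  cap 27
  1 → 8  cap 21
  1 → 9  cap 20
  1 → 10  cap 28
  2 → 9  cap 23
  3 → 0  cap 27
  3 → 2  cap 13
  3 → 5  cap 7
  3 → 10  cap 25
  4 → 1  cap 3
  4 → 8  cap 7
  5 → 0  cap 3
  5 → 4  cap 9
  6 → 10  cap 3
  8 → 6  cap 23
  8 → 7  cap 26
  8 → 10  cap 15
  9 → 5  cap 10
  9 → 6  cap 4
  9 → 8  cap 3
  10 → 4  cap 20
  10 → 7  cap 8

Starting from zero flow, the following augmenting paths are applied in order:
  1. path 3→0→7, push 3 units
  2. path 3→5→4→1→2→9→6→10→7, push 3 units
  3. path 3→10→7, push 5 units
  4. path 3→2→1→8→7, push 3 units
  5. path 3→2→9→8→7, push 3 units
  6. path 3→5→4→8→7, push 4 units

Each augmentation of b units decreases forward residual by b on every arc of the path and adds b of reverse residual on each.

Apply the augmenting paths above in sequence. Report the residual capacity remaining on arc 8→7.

after path 1 (3→0→7, push 3): res(8,7)=26
after path 2 (3→5→4→1→2→9→6→10→7, push 3): res(8,7)=26
after path 3 (3→10→7, push 5): res(8,7)=26
after path 4 (3→2→1→8→7, push 3): res(8,7)=23
after path 5 (3→2→9→8→7, push 3): res(8,7)=20
after path 6 (3→5→4→8→7, push 4): res(8,7)=16

Residual capacity of (8,7): 16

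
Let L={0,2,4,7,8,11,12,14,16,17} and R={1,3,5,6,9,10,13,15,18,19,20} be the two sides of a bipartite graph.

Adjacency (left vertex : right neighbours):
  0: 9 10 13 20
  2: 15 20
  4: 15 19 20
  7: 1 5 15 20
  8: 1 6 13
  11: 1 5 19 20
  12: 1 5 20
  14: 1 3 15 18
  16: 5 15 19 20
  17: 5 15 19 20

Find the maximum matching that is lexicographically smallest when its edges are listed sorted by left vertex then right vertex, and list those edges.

Lex-smallest maximum matching: {(0,9), (2,15), (4,19), (7,1), (8,6), (11,5), (12,20), (14,3)}

|M| = 8 (so the lex-smallest maximum matching has 8 edges)
process left vertices in ascending order; for each, take the smallest-labelled available neighbour that still permits 8 edges overall, or leave it unmatched if none does
lex-smallest matching: {0-9, 2-15, 4-19, 7-1, 8-6, 11-5, 12-20, 14-3}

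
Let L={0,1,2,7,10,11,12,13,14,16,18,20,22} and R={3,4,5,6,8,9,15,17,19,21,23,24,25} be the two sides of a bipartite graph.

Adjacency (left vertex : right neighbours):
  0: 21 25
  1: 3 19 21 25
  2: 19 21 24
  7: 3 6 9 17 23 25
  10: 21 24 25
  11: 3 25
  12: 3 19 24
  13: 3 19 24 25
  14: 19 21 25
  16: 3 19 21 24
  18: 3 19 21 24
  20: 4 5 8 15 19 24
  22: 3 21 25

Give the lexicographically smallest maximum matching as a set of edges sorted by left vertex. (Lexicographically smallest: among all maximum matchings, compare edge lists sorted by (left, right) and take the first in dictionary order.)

Lex-smallest maximum matching: {(0,21), (1,3), (2,19), (7,6), (10,24), (11,25), (20,4)}

|M| = 7 (so the lex-smallest maximum matching has 7 edges)
process left vertices in ascending order; for each, take the smallest-labelled available neighbour that still permits 7 edges overall, or leave it unmatched if none does
lex-smallest matching: {0-21, 1-3, 2-19, 7-6, 10-24, 11-25, 20-4}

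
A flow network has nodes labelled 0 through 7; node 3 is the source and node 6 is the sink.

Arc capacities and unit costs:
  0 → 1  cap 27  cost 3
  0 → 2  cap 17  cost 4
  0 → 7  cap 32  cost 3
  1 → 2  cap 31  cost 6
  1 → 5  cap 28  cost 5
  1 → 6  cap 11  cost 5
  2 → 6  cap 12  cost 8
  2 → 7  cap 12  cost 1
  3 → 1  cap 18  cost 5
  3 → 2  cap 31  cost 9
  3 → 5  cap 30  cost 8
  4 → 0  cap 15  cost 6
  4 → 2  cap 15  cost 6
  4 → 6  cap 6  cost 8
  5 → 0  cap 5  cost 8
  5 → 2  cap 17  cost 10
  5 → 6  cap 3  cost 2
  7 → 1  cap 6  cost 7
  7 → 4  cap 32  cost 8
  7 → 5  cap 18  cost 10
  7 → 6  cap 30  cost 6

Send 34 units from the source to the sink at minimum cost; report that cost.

shortest-cost path #1: 3→5→6 push 3 @ unit cost 10 (adds 30)
shortest-cost path #2: 3→1→6 push 11 @ unit cost 10 (adds 110)
shortest-cost path #3: 3→2→7→6 push 12 @ unit cost 16 (adds 192)
shortest-cost path #4: 3→2→6 push 8 @ unit cost 17 (adds 136)
total cost = 468

Minimum cost for 34 units: 468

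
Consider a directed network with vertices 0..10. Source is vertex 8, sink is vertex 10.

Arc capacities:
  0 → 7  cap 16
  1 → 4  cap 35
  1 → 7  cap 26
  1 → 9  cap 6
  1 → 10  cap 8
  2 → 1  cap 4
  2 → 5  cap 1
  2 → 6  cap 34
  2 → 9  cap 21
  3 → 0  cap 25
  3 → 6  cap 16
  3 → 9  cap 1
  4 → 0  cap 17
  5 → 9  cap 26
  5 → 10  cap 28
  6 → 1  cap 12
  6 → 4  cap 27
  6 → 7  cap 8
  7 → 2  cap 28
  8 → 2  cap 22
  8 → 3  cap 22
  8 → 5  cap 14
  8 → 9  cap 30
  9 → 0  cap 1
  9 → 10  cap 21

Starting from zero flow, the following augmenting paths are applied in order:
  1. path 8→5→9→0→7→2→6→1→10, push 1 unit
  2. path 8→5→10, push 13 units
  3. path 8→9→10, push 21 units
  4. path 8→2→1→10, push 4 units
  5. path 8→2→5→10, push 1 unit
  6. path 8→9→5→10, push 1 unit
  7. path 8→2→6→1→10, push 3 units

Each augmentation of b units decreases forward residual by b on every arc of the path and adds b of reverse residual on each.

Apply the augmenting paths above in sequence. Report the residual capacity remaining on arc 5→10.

after path 1 (8→5→9→0→7→2→6→1→10, push 1): res(5,10)=28
after path 2 (8→5→10, push 13): res(5,10)=15
after path 3 (8→9→10, push 21): res(5,10)=15
after path 4 (8→2→1→10, push 4): res(5,10)=15
after path 5 (8→2→5→10, push 1): res(5,10)=14
after path 6 (8→9→5→10, push 1): res(5,10)=13
after path 7 (8→2→6→1→10, push 3): res(5,10)=13

Residual capacity of (5,10): 13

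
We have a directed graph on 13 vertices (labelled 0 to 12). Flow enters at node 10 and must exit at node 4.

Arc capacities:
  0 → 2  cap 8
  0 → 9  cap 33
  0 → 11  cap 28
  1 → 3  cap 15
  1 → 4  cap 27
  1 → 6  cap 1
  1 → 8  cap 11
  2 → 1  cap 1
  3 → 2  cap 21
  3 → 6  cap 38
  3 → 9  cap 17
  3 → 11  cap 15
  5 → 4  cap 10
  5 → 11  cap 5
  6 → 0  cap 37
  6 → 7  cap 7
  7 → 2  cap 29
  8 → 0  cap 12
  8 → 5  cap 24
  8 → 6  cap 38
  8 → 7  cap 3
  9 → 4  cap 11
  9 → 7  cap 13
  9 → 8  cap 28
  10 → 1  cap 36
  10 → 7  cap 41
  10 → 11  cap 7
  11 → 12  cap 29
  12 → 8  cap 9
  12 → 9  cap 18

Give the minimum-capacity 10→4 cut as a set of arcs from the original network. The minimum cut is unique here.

Min-cut arcs: {(2,1), (10,1), (10,11)} (total capacity 44)

augment #1: 10→1→4 push 27
augment #2: 10→1→3→9→4 push 9
augment #3: 10→11→12→9→4 push 2
augment #4: 10→11→12→8→5→4 push 5
augment #5: 10→7→2→1→8→5→4 push 1
max flow = 44; residual-reachable set from 10 gives S-side
cut edges (S→T): {(2,1), (10,1), (10,11)} total cap 44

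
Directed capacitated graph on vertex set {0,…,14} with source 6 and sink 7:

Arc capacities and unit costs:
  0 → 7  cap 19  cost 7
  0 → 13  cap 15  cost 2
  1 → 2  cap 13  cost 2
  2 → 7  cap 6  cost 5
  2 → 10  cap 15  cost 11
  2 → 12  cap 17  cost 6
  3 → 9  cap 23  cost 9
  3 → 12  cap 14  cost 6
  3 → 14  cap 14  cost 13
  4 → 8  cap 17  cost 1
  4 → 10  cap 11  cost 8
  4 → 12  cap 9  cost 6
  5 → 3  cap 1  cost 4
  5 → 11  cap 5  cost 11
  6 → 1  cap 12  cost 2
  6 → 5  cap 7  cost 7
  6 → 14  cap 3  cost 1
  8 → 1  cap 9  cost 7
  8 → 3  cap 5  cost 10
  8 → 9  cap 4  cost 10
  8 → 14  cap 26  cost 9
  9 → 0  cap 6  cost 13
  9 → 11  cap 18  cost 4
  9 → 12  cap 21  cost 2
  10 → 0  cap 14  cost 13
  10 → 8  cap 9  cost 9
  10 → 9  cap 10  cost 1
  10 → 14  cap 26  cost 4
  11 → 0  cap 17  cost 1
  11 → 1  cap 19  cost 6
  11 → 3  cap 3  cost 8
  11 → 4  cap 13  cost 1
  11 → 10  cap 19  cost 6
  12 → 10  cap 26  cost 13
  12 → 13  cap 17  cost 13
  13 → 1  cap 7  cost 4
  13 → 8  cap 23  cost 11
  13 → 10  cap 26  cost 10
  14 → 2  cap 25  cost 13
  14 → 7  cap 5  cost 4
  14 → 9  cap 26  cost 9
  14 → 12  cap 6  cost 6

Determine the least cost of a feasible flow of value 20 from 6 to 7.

Minimum cost for 20 units: 357

shortest-cost path #1: 6→14→7 push 3 @ unit cost 5 (adds 15)
shortest-cost path #2: 6→1→2→7 push 6 @ unit cost 9 (adds 54)
shortest-cost path #3: 6→1→2→10→14→7 push 2 @ unit cost 23 (adds 46)
shortest-cost path #4: 6→5→11→0→7 push 5 @ unit cost 26 (adds 130)
shortest-cost path #5: 6→1→2→10→9→11→0→7 push 4 @ unit cost 28 (adds 112)
total cost = 357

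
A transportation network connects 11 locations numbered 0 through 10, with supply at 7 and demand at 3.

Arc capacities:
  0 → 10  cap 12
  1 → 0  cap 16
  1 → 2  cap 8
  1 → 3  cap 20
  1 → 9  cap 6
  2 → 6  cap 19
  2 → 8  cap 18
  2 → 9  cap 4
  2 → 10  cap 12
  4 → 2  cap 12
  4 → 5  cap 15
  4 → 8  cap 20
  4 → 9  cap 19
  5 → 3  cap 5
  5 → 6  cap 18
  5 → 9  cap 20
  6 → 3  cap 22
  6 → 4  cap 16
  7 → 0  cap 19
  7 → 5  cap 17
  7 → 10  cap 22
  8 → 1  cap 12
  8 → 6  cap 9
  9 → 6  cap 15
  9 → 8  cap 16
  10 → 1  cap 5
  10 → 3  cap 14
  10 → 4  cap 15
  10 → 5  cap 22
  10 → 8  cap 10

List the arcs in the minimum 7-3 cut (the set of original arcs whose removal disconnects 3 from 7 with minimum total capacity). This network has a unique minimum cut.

Min-cut arcs: {(0,10), (7,5), (7,10)} (total capacity 51)

augment #1: 7→5→3 push 5
augment #2: 7→10→3 push 14
augment #3: 7→5→6→3 push 12
augment #4: 7→10→1→3 push 5
augment #5: 7→10→5→6→3 push 3
augment #6: 7→0→10→5→6→3 push 3
augment #7: 7→0→10→8→1→3 push 9
max flow = 51; residual-reachable set from 7 gives S-side
cut edges (S→T): {(0,10), (7,5), (7,10)} total cap 51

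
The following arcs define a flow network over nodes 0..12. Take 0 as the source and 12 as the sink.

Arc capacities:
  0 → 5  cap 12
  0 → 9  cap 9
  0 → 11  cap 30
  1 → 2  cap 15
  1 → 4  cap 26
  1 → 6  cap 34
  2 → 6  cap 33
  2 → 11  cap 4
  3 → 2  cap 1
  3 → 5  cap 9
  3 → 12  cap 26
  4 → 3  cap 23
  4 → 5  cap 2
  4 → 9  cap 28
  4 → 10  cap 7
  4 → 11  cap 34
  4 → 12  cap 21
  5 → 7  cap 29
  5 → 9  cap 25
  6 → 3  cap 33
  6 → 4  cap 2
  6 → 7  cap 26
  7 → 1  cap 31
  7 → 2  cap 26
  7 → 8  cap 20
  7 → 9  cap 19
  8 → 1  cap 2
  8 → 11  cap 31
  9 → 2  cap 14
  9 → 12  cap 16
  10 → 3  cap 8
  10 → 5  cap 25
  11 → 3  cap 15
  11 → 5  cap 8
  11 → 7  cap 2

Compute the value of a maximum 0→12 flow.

Maximum flow value: 46

augment #1: 0→9→12 bottleneck 9, total now 9
augment #2: 0→5→9→12 bottleneck 7, total now 16
augment #3: 0→11→3→12 bottleneck 15, total now 31
augment #4: 0→5→7→1→4→12 bottleneck 5, total now 36
augment #5: 0→11→7→1→4→12 bottleneck 2, total now 38
augment #6: 0→11→5→7→1→4→12 bottleneck 8, total now 46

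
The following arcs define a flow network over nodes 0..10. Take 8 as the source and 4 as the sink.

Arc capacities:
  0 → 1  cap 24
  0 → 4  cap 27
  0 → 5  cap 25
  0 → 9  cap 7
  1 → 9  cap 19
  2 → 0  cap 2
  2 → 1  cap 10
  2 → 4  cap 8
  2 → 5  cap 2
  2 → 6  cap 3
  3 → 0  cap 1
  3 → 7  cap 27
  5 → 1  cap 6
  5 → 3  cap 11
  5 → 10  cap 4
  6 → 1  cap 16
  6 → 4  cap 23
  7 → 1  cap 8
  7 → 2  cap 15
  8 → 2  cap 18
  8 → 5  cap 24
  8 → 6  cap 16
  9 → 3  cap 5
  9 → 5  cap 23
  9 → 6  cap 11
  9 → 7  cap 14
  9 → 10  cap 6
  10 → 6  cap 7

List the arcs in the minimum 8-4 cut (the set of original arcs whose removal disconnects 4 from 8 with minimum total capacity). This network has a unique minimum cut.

augment #1: 8→2→4 push 8
augment #2: 8→6→4 push 16
augment #3: 8→2→0→4 push 2
augment #4: 8→2→6→4 push 3
augment #5: 8→5→3→0→4 push 1
augment #6: 8→5→10→6→4 push 4
max flow = 34; residual-reachable set from 8 gives S-side
cut edges (S→T): {(2,0), (2,4), (3,0), (6,4)} total cap 34

Min-cut arcs: {(2,0), (2,4), (3,0), (6,4)} (total capacity 34)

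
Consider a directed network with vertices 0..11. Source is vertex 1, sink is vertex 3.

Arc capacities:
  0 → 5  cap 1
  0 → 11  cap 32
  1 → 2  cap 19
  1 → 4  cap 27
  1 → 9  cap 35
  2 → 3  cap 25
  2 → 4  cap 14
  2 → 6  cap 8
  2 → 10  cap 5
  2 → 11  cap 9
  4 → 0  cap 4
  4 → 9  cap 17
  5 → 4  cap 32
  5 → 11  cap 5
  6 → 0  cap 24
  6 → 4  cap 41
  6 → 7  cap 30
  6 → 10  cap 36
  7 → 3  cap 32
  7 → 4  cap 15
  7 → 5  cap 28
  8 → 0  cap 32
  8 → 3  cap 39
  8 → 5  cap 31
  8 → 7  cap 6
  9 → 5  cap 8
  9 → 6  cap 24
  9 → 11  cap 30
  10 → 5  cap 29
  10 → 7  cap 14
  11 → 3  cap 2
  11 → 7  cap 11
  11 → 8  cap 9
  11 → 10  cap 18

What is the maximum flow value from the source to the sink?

Maximum flow value: 62

augment #1: 1→2→3 bottleneck 19, total now 19
augment #2: 1→9→11→3 bottleneck 2, total now 21
augment #3: 1→9→6→7→3 bottleneck 24, total now 45
augment #4: 1→9→11→7→3 bottleneck 8, total now 53
augment #5: 1→9→11→8→3 bottleneck 1, total now 54
augment #6: 1→4→0→11→8→3 bottleneck 4, total now 58
augment #7: 1→4→9→11→8→3 bottleneck 4, total now 62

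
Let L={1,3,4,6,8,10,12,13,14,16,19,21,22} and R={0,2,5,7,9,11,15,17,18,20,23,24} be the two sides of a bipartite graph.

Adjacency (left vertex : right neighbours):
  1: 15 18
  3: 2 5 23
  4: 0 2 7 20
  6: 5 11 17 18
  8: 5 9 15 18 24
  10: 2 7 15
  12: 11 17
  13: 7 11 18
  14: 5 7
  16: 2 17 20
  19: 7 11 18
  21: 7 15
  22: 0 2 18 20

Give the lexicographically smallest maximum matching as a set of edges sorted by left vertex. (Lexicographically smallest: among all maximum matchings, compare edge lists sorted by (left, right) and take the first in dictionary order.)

|M| = 11 (so the lex-smallest maximum matching has 11 edges)
process left vertices in ascending order; for each, take the smallest-labelled available neighbour that still permits 11 edges overall, or leave it unmatched if none does
lex-smallest matching: {1-15, 3-23, 4-0, 6-5, 8-9, 10-2, 12-11, 13-7, 16-17, 19-18, 22-20}

Lex-smallest maximum matching: {(1,15), (3,23), (4,0), (6,5), (8,9), (10,2), (12,11), (13,7), (16,17), (19,18), (22,20)}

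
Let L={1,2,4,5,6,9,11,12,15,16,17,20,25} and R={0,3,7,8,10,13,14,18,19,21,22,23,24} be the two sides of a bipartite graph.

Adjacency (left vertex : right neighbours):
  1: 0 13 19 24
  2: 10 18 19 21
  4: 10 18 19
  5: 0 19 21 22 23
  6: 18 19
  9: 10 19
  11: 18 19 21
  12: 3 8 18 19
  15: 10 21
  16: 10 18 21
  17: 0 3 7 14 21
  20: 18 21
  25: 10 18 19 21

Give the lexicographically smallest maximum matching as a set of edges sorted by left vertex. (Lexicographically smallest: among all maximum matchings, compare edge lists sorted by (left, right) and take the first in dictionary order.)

Lex-smallest maximum matching: {(1,0), (2,10), (4,18), (5,22), (6,19), (11,21), (12,3), (17,7)}

|M| = 8 (so the lex-smallest maximum matching has 8 edges)
process left vertices in ascending order; for each, take the smallest-labelled available neighbour that still permits 8 edges overall, or leave it unmatched if none does
lex-smallest matching: {1-0, 2-10, 4-18, 5-22, 6-19, 11-21, 12-3, 17-7}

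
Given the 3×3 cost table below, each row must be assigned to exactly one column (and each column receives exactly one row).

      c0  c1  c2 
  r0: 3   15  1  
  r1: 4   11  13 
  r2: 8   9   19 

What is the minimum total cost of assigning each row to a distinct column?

Minimum assignment cost: 14

optimal assignment: row0→col2 (cost 1), row1→col0 (cost 4), row2→col1 (cost 9)
total = 1 + 4 + 9 = 14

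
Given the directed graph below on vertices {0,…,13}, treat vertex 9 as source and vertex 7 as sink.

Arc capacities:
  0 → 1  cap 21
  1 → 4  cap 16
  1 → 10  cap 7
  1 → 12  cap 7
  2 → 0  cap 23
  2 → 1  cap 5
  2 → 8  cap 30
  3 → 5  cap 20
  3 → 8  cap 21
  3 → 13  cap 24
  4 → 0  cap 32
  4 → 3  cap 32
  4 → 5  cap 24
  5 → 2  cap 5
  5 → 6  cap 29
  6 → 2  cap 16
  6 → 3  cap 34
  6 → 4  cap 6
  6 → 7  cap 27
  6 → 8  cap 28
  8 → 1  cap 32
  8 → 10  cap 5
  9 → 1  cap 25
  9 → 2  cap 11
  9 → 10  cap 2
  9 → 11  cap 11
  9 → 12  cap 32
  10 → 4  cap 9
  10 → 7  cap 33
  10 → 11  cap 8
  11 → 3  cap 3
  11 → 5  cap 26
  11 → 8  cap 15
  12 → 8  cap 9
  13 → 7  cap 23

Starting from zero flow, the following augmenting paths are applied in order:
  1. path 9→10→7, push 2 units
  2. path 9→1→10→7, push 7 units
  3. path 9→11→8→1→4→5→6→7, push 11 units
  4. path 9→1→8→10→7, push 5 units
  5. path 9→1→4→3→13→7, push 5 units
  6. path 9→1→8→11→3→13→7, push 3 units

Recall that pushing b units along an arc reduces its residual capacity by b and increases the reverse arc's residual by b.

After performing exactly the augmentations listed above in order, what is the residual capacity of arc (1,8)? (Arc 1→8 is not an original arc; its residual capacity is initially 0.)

after path 1 (9→10→7, push 2): res(1,8)=0
after path 2 (9→1→10→7, push 7): res(1,8)=0
after path 3 (9→11→8→1→4→5→6→7, push 11): res(1,8)=11
after path 4 (9→1→8→10→7, push 5): res(1,8)=6
after path 5 (9→1→4→3→13→7, push 5): res(1,8)=6
after path 6 (9→1→8→11→3→13→7, push 3): res(1,8)=3

Residual capacity of (1,8): 3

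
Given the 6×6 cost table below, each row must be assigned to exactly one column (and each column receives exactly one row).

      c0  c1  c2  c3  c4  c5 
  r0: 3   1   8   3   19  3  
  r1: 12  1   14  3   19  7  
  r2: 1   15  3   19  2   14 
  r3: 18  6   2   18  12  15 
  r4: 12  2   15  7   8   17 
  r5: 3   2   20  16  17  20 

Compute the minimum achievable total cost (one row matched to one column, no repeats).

optimal assignment: row0→col5 (cost 3), row1→col3 (cost 3), row2→col4 (cost 2), row3→col2 (cost 2), row4→col1 (cost 2), row5→col0 (cost 3)
total = 3 + 3 + 2 + 2 + 2 + 3 = 15

Minimum assignment cost: 15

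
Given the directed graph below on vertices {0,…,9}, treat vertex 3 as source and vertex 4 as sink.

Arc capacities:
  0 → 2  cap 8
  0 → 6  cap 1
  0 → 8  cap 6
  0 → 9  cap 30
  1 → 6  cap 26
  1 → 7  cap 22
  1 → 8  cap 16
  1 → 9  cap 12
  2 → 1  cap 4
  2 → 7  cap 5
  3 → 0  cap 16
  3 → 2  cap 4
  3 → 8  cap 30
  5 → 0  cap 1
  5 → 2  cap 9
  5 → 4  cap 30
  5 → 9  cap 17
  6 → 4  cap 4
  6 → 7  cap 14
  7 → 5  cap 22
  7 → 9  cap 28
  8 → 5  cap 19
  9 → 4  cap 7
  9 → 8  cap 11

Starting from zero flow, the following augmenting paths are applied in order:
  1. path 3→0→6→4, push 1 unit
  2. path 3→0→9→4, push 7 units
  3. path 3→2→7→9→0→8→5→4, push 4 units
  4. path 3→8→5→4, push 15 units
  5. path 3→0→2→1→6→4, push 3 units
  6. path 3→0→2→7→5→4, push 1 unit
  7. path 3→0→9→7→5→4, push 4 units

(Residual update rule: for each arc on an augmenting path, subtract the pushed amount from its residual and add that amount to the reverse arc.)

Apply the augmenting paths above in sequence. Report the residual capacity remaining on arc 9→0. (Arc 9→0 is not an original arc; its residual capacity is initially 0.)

Residual capacity of (9,0): 7

after path 1 (3→0→6→4, push 1): res(9,0)=0
after path 2 (3→0→9→4, push 7): res(9,0)=7
after path 3 (3→2→7→9→0→8→5→4, push 4): res(9,0)=3
after path 4 (3→8→5→4, push 15): res(9,0)=3
after path 5 (3→0→2→1→6→4, push 3): res(9,0)=3
after path 6 (3→0→2→7→5→4, push 1): res(9,0)=3
after path 7 (3→0→9→7→5→4, push 4): res(9,0)=7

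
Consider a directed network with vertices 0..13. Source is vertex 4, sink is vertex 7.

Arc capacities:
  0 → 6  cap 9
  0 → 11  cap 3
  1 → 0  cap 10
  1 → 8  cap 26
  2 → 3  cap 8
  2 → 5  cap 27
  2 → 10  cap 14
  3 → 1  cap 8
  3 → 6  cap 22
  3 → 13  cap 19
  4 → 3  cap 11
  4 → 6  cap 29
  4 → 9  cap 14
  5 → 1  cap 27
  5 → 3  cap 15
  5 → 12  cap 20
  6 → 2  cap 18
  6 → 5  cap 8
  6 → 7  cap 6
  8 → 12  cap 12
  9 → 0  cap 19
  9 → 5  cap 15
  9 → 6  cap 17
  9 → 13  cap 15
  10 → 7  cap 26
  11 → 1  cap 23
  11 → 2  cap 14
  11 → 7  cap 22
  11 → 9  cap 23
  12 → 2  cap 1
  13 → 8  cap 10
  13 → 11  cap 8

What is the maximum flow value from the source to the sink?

Maximum flow value: 31

augment #1: 4→6→7 bottleneck 6, total now 6
augment #2: 4→3→13→11→7 bottleneck 8, total now 14
augment #3: 4→6→2→10→7 bottleneck 14, total now 28
augment #4: 4→9→0→11→7 bottleneck 3, total now 31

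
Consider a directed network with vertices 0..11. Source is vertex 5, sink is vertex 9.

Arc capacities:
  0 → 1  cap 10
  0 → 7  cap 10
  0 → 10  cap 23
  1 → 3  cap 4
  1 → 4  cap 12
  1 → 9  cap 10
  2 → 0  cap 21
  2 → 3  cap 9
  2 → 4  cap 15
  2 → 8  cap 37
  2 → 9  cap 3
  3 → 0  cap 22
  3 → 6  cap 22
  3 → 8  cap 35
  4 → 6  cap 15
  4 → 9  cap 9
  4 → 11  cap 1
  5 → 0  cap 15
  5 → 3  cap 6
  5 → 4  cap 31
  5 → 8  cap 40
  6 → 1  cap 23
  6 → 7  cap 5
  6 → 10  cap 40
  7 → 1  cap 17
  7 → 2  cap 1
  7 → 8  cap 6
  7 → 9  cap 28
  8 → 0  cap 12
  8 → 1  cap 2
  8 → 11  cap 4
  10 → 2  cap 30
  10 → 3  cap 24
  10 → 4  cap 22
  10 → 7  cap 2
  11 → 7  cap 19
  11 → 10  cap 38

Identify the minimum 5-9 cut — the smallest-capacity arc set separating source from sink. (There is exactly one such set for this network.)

Min-cut arcs: {(0,7), (1,9), (2,9), (4,9), (4,11), (6,7), (8,11), (10,7)} (total capacity 44)

augment #1: 5→4→9 push 9
augment #2: 5→0→1→9 push 10
augment #3: 5→0→7→9 push 5
augment #4: 5→3→0→7→9 push 5
augment #5: 5→3→6→7→9 push 1
augment #6: 5→4→6→7→9 push 4
augment #7: 5→4→11→7→9 push 1
augment #8: 5→8→11→7→9 push 4
augment #9: 5→4→6→10→2→9 push 3
augment #10: 5→4→6→10→7→9 push 2
max flow = 44; residual-reachable set from 5 gives S-side
cut edges (S→T): {(0,7), (1,9), (2,9), (4,9), (4,11), (6,7), (8,11), (10,7)} total cap 44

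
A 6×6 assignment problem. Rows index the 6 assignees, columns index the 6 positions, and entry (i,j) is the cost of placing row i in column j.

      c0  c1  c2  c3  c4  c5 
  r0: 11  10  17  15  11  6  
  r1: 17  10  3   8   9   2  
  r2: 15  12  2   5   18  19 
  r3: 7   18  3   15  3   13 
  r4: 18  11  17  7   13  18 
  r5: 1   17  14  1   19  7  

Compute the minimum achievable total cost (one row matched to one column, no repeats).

optimal assignment: row0→col1 (cost 10), row1→col5 (cost 2), row2→col2 (cost 2), row3→col4 (cost 3), row4→col3 (cost 7), row5→col0 (cost 1)
total = 10 + 2 + 2 + 3 + 7 + 1 = 25

Minimum assignment cost: 25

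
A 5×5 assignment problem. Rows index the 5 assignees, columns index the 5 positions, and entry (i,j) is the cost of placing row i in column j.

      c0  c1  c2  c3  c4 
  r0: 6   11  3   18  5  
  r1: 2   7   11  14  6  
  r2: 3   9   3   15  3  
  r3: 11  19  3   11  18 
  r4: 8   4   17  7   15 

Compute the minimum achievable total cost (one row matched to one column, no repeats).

Minimum assignment cost: 23

optimal assignment: row0→col2 (cost 3), row1→col0 (cost 2), row2→col4 (cost 3), row3→col3 (cost 11), row4→col1 (cost 4)
total = 3 + 2 + 3 + 11 + 4 = 23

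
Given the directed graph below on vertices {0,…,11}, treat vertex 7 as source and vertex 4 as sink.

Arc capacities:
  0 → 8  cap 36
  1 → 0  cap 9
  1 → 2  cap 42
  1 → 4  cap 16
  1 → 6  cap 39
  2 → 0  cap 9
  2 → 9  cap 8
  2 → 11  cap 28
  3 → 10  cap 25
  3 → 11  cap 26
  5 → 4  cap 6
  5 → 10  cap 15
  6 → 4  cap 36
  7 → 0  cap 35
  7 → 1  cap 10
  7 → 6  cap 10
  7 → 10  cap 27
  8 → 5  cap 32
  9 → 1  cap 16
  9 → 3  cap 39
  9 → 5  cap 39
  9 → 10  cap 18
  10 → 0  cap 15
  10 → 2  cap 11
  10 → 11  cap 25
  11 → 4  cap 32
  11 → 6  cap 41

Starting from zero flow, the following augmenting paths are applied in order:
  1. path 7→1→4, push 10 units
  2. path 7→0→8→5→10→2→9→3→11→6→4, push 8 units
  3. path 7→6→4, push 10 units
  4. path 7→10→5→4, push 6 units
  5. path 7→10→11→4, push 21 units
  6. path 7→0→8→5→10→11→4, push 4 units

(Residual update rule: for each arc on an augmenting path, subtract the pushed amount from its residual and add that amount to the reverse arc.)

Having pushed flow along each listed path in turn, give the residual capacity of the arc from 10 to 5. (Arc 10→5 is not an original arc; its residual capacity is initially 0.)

after path 1 (7→1→4, push 10): res(10,5)=0
after path 2 (7→0→8→5→10→2→9→3→11→6→4, push 8): res(10,5)=8
after path 3 (7→6→4, push 10): res(10,5)=8
after path 4 (7→10→5→4, push 6): res(10,5)=2
after path 5 (7→10→11→4, push 21): res(10,5)=2
after path 6 (7→0→8→5→10→11→4, push 4): res(10,5)=6

Residual capacity of (10,5): 6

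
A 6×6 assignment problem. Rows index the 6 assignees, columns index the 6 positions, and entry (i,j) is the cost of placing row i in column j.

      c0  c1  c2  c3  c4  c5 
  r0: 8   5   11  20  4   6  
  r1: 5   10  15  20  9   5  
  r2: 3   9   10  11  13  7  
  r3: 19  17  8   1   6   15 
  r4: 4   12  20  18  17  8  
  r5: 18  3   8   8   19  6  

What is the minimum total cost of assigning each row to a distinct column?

Minimum assignment cost: 27

optimal assignment: row0→col4 (cost 4), row1→col5 (cost 5), row2→col2 (cost 10), row3→col3 (cost 1), row4→col0 (cost 4), row5→col1 (cost 3)
total = 4 + 5 + 10 + 1 + 4 + 3 = 27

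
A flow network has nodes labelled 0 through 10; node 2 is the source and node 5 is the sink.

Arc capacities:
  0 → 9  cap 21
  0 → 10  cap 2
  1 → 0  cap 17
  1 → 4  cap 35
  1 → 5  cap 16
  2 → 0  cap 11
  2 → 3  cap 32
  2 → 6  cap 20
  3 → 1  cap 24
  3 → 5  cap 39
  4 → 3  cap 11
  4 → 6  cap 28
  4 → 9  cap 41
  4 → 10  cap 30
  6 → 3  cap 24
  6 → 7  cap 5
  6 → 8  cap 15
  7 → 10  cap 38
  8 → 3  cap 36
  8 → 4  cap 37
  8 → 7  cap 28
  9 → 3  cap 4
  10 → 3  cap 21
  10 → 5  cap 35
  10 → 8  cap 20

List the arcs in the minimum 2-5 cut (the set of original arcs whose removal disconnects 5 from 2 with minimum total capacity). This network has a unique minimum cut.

Min-cut arcs: {(0,10), (2,3), (2,6), (9,3)} (total capacity 58)

augment #1: 2→3→5 push 32
augment #2: 2→0→10→5 push 2
augment #3: 2→6→3→5 push 7
augment #4: 2→6→3→1→5 push 13
augment #5: 2→0→9→3→1→5 push 3
augment #6: 2→0→9→3→1→4→10→5 push 1
max flow = 58; residual-reachable set from 2 gives S-side
cut edges (S→T): {(0,10), (2,3), (2,6), (9,3)} total cap 58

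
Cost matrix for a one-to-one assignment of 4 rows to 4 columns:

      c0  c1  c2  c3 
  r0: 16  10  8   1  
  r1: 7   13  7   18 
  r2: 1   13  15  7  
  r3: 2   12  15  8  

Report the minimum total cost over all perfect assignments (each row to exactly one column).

Minimum assignment cost: 21

optimal assignment: row0→col3 (cost 1), row1→col2 (cost 7), row2→col0 (cost 1), row3→col1 (cost 12)
total = 1 + 7 + 1 + 12 = 21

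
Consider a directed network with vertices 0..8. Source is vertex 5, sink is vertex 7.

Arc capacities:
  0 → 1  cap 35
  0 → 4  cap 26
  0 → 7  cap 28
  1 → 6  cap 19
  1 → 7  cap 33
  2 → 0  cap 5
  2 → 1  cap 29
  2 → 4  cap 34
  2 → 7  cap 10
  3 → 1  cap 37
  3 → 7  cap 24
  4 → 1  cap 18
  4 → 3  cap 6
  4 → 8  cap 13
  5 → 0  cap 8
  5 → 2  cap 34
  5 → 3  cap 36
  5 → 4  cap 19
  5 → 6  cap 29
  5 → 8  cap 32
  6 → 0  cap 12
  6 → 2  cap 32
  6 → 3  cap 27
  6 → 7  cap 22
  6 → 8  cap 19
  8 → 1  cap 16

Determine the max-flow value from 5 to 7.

Maximum flow value: 114

augment #1: 5→0→7 bottleneck 8, total now 8
augment #2: 5→2→7 bottleneck 10, total now 18
augment #3: 5→3→7 bottleneck 24, total now 42
augment #4: 5→6→7 bottleneck 22, total now 64
augment #5: 5→2→0→7 bottleneck 5, total now 69
augment #6: 5→2→1→7 bottleneck 19, total now 88
augment #7: 5→3→1→7 bottleneck 12, total now 100
augment #8: 5→4→1→7 bottleneck 2, total now 102
augment #9: 5→6→0→7 bottleneck 7, total now 109
augment #10: 5→4→1→6→0→7 bottleneck 5, total now 114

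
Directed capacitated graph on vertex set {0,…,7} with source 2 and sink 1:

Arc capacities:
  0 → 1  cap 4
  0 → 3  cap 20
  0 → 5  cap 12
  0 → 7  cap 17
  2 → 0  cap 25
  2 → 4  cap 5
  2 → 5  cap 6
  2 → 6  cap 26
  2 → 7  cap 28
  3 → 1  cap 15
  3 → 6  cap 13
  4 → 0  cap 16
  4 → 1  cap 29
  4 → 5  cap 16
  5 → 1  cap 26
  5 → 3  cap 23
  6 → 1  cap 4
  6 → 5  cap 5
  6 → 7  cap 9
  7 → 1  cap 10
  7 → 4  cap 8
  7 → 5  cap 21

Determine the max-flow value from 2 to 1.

Maximum flow value: 72

augment #1: 2→0→1 bottleneck 4, total now 4
augment #2: 2→4→1 bottleneck 5, total now 9
augment #3: 2→5→1 bottleneck 6, total now 15
augment #4: 2→6→1 bottleneck 4, total now 19
augment #5: 2→7→1 bottleneck 10, total now 29
augment #6: 2→0→3→1 bottleneck 15, total now 44
augment #7: 2→0→5→1 bottleneck 6, total now 50
augment #8: 2→6→5→1 bottleneck 5, total now 55
augment #9: 2→7→4→1 bottleneck 8, total now 63
augment #10: 2→7→5→1 bottleneck 9, total now 72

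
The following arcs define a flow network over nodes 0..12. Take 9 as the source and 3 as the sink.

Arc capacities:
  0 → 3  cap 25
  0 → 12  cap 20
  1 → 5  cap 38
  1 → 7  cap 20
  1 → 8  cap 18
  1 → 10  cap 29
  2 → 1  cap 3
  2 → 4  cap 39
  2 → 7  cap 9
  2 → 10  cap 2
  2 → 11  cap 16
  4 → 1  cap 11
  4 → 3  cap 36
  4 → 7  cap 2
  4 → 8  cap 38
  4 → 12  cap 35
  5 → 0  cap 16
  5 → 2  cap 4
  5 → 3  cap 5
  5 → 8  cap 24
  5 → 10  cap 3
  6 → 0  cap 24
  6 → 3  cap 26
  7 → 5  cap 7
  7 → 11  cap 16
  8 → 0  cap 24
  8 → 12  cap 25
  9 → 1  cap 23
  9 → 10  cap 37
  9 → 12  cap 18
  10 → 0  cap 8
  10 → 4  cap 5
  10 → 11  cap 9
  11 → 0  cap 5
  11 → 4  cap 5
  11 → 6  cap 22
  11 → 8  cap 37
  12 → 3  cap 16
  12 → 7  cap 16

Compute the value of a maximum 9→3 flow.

augment #1: 9→12→3 bottleneck 16, total now 16
augment #2: 9→1→5→3 bottleneck 5, total now 21
augment #3: 9→10→0→3 bottleneck 8, total now 29
augment #4: 9→10→4→3 bottleneck 5, total now 34
augment #5: 9→1→5→0→3 bottleneck 16, total now 50
augment #6: 9→1→8→0→3 bottleneck 1, total now 51
augment #7: 9→10→11→4→3 bottleneck 5, total now 56
augment #8: 9→10→11→6→3 bottleneck 4, total now 60
augment #9: 9→1→5→2→4→3 bottleneck 1, total now 61
augment #10: 9→12→7→11→6→3 bottleneck 2, total now 63

Maximum flow value: 63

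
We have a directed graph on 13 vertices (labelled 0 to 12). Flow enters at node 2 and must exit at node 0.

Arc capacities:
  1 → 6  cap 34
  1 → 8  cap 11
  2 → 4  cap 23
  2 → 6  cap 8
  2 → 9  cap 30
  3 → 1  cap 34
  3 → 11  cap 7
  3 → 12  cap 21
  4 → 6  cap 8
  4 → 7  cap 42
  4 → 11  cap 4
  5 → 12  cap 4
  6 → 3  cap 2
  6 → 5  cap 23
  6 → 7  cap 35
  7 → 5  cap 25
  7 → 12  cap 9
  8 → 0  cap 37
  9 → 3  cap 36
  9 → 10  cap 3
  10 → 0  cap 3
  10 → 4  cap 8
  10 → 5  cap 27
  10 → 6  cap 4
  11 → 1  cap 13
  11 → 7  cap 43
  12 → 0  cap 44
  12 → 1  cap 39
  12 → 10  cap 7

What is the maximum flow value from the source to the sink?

augment #1: 2→9→10→0 bottleneck 3, total now 3
augment #2: 2→4→7→12→0 bottleneck 9, total now 12
augment #3: 2→6→3→12→0 bottleneck 2, total now 14
augment #4: 2→6→5→12→0 bottleneck 4, total now 18
augment #5: 2→9→3→12→0 bottleneck 19, total now 37
augment #6: 2→4→11→1→8→0 bottleneck 4, total now 41
augment #7: 2→9→3→1→8→0 bottleneck 7, total now 48

Maximum flow value: 48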